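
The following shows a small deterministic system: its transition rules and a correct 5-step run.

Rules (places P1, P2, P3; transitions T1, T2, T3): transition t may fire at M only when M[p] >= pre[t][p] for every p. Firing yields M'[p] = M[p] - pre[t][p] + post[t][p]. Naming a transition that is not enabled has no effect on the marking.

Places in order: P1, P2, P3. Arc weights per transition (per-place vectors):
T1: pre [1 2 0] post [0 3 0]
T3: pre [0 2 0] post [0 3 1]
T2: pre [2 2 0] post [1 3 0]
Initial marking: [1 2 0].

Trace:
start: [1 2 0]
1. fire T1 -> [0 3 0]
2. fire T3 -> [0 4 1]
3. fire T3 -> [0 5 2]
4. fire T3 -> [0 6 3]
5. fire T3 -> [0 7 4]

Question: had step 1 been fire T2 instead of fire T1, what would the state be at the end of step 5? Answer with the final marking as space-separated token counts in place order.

(re-executing from step 1 with the substitution; state before step 1: [1 2 0])
1. fire T2 -> [1 2 0]
2. fire T3 -> [1 3 1]
3. fire T3 -> [1 4 2]
4. fire T3 -> [1 5 3]
5. fire T3 -> [1 6 4]

1 6 4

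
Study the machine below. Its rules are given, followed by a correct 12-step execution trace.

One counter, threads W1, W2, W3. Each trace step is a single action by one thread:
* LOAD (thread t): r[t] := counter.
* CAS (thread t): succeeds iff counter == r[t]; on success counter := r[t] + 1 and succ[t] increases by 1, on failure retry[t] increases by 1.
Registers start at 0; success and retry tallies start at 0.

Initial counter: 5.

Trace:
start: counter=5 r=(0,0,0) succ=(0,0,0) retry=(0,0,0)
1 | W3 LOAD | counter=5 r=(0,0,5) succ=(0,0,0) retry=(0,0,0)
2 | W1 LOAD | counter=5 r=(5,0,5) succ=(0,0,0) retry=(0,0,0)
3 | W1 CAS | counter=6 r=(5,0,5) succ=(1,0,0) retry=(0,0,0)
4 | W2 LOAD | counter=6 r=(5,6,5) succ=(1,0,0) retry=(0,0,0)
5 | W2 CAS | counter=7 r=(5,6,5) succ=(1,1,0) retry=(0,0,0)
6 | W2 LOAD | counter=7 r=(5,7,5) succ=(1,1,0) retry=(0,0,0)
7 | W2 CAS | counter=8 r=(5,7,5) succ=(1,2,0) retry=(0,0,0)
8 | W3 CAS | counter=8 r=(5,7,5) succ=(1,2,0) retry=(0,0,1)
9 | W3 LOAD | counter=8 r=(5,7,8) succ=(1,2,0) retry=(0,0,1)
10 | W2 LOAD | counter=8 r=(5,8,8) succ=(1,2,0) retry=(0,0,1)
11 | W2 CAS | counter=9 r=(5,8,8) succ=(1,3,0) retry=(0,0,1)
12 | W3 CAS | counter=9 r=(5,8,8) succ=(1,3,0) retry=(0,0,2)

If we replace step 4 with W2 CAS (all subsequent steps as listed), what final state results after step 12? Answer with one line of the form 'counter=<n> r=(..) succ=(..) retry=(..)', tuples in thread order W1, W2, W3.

(re-executing from step 4 with the substitution; state before step 4: counter=6 r=(5,0,5) succ=(1,0,0) retry=(0,0,0))
4 | W2 CAS | counter=6 r=(5,0,5) succ=(1,0,0) retry=(0,1,0)
5 | W2 CAS | counter=6 r=(5,0,5) succ=(1,0,0) retry=(0,2,0)
6 | W2 LOAD | counter=6 r=(5,6,5) succ=(1,0,0) retry=(0,2,0)
7 | W2 CAS | counter=7 r=(5,6,5) succ=(1,1,0) retry=(0,2,0)
8 | W3 CAS | counter=7 r=(5,6,5) succ=(1,1,0) retry=(0,2,1)
9 | W3 LOAD | counter=7 r=(5,6,7) succ=(1,1,0) retry=(0,2,1)
10 | W2 LOAD | counter=7 r=(5,7,7) succ=(1,1,0) retry=(0,2,1)
11 | W2 CAS | counter=8 r=(5,7,7) succ=(1,2,0) retry=(0,2,1)
12 | W3 CAS | counter=8 r=(5,7,7) succ=(1,2,0) retry=(0,2,2)

counter=8 r=(5,7,7) succ=(1,2,0) retry=(0,2,2)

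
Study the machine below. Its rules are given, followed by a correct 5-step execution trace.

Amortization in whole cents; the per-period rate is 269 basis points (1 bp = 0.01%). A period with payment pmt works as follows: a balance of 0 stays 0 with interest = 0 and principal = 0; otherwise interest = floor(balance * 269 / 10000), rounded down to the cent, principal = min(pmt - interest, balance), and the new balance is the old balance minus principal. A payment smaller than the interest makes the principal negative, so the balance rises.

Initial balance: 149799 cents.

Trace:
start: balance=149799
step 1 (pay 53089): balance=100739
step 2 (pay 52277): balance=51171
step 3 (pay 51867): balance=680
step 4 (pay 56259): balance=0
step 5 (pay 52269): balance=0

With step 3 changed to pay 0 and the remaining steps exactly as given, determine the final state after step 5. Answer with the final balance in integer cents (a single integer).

(re-executing from step 3 with the substitution; state before step 3: balance=51171)
step 3 (pay 0): balance=52547
step 4 (pay 56259): balance=0
step 5 (pay 52269): balance=0

0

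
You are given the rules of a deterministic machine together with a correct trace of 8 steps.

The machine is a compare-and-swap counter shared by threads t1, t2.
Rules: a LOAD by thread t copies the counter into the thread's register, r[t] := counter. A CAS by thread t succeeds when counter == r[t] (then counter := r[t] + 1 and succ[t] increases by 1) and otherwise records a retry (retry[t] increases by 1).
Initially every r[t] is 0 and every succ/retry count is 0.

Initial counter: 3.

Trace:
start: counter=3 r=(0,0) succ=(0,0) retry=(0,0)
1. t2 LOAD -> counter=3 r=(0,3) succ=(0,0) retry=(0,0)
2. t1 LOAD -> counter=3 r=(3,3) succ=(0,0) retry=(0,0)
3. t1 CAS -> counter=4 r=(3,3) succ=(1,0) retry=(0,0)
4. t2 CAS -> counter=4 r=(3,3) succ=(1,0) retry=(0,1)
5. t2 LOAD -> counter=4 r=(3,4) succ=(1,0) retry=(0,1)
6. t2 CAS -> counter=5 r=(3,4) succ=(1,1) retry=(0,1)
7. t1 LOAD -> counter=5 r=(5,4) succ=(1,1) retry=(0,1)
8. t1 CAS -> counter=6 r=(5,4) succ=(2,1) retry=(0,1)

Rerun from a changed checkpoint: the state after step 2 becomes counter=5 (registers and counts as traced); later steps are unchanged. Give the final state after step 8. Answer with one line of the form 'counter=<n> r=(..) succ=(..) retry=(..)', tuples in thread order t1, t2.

counter=7 r=(6,5) succ=(1,1) retry=(1,1)

state after step 2 := counter=5 r=(3,3) succ=(0,0) retry=(0,0)
3. t1 CAS -> counter=5 r=(3,3) succ=(0,0) retry=(1,0)
4. t2 CAS -> counter=5 r=(3,3) succ=(0,0) retry=(1,1)
5. t2 LOAD -> counter=5 r=(3,5) succ=(0,0) retry=(1,1)
6. t2 CAS -> counter=6 r=(3,5) succ=(0,1) retry=(1,1)
7. t1 LOAD -> counter=6 r=(6,5) succ=(0,1) retry=(1,1)
8. t1 CAS -> counter=7 r=(6,5) succ=(1,1) retry=(1,1)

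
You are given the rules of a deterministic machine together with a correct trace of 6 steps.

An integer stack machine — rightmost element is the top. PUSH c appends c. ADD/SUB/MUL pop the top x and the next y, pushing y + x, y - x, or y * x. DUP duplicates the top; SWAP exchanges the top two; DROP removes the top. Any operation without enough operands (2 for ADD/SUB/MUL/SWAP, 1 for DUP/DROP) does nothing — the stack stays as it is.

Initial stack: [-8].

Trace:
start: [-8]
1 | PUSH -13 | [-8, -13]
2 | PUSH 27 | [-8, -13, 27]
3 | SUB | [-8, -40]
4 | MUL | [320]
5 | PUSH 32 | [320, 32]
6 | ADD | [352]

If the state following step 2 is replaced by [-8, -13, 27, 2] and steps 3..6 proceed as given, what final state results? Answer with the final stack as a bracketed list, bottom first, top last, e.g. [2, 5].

[-8, -293]

state after step 2 := [-8, -13, 27, 2]
3 | SUB | [-8, -13, 25]
4 | MUL | [-8, -325]
5 | PUSH 32 | [-8, -325, 32]
6 | ADD | [-8, -293]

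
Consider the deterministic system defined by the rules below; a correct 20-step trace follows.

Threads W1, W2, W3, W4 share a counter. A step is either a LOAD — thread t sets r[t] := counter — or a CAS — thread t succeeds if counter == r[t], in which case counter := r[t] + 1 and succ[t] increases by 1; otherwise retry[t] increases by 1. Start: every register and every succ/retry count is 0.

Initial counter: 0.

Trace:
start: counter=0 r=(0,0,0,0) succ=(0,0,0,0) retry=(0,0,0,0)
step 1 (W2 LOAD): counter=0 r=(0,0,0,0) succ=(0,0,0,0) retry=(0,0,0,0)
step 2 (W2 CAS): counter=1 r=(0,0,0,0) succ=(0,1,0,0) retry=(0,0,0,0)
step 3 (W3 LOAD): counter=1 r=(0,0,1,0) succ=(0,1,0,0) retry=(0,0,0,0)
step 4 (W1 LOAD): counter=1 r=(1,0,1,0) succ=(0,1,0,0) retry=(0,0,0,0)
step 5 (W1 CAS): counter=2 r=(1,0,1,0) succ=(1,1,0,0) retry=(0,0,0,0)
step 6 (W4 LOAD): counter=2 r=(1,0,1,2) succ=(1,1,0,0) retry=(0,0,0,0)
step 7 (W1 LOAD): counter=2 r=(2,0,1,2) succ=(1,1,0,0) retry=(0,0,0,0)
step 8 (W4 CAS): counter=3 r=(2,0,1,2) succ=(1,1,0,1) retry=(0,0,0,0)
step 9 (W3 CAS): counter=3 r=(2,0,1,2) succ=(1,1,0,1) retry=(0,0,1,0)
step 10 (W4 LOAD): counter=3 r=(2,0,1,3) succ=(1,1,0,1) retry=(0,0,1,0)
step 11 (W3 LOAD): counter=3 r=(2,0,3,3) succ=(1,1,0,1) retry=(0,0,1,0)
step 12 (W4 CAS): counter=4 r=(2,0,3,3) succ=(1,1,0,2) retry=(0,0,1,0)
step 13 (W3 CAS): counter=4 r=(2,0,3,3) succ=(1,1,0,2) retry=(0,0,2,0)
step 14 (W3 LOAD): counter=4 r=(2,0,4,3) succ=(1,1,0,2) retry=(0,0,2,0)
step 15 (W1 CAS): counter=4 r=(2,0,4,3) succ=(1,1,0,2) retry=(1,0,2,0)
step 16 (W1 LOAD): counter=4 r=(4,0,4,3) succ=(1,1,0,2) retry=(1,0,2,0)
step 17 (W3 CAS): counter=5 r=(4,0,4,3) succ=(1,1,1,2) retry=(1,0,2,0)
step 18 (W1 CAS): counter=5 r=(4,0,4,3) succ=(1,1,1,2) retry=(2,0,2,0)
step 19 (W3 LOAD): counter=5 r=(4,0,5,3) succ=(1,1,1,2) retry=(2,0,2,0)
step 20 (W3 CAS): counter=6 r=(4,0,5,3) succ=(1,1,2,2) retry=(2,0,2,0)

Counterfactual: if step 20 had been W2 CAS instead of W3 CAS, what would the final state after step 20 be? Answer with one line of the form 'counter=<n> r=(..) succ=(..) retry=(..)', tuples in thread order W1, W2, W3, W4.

counter=5 r=(4,0,5,3) succ=(1,1,1,2) retry=(2,1,2,0)

(re-executing from step 20 with the substitution; state before step 20: counter=5 r=(4,0,5,3) succ=(1,1,1,2) retry=(2,0,2,0))
step 20 (W2 CAS): counter=5 r=(4,0,5,3) succ=(1,1,1,2) retry=(2,1,2,0)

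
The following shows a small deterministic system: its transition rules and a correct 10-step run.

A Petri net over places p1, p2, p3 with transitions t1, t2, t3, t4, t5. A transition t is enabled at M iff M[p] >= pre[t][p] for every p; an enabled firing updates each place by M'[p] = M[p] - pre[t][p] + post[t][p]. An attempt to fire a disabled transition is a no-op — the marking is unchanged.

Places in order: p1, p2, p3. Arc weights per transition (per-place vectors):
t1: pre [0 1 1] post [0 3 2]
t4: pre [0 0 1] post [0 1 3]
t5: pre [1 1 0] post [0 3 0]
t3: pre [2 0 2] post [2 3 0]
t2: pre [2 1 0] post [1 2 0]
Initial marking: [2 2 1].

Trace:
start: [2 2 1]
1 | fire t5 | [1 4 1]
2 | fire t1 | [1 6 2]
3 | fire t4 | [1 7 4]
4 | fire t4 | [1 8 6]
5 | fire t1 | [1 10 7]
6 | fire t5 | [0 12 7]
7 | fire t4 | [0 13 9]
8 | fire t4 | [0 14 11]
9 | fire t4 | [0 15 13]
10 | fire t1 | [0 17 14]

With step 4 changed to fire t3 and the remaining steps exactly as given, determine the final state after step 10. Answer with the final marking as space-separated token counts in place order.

0 16 12

(re-executing from step 4 with the substitution; state before step 4: [1 7 4])
4 | fire t3 | [1 7 4]
5 | fire t1 | [1 9 5]
6 | fire t5 | [0 11 5]
7 | fire t4 | [0 12 7]
8 | fire t4 | [0 13 9]
9 | fire t4 | [0 14 11]
10 | fire t1 | [0 16 12]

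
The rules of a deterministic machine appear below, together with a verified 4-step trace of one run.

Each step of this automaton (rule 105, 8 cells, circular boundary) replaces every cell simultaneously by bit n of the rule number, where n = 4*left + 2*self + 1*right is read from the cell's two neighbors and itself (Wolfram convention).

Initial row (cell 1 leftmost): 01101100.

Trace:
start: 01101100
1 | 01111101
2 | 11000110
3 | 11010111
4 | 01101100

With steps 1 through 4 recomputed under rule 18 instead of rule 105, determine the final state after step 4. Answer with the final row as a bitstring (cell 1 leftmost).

00000000

(re-executing steps 1..4 under rule 18; state before step 1: 01101100)
1 | 10000010
2 | 01000100
3 | 10101010
4 | 00000000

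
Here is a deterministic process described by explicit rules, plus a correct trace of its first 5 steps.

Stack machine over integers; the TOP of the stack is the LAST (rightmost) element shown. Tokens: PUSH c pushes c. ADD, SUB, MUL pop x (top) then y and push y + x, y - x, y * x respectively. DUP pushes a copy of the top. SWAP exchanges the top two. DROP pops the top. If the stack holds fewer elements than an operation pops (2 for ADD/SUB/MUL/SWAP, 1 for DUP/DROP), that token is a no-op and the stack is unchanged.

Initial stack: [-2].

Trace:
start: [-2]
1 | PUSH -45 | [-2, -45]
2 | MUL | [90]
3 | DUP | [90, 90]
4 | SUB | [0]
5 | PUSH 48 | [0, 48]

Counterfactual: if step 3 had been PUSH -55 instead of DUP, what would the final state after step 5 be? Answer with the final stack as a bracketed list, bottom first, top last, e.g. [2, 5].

(re-executing from step 3 with the substitution; state before step 3: [90])
3 | PUSH -55 | [90, -55]
4 | SUB | [145]
5 | PUSH 48 | [145, 48]

[145, 48]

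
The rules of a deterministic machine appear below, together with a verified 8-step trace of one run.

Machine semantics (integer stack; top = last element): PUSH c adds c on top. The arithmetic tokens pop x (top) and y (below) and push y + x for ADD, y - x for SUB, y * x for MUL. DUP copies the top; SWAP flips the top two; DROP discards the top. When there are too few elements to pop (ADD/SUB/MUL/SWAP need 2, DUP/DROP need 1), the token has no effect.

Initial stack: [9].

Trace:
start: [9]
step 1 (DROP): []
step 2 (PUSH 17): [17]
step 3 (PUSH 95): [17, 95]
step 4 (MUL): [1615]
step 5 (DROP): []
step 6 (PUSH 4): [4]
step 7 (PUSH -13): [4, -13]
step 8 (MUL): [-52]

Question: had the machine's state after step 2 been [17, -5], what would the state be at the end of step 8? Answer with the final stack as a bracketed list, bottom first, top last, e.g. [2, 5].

state after step 2 := [17, -5]
step 3 (PUSH 95): [17, -5, 95]
step 4 (MUL): [17, -475]
step 5 (DROP): [17]
step 6 (PUSH 4): [17, 4]
step 7 (PUSH -13): [17, 4, -13]
step 8 (MUL): [17, -52]

[17, -52]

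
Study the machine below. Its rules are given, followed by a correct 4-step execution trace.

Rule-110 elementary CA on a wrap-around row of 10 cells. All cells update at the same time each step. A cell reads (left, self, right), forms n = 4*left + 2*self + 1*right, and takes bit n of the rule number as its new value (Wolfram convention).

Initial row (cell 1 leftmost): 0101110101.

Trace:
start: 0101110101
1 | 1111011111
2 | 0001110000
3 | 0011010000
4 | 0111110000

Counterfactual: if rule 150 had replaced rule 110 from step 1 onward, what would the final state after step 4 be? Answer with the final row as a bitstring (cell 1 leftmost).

1101110111

(re-executing steps 1..4 under rule 150; state before step 1: 0101110101)
1 | 0100100101
2 | 0111111101
3 | 0011111001
4 | 1101110111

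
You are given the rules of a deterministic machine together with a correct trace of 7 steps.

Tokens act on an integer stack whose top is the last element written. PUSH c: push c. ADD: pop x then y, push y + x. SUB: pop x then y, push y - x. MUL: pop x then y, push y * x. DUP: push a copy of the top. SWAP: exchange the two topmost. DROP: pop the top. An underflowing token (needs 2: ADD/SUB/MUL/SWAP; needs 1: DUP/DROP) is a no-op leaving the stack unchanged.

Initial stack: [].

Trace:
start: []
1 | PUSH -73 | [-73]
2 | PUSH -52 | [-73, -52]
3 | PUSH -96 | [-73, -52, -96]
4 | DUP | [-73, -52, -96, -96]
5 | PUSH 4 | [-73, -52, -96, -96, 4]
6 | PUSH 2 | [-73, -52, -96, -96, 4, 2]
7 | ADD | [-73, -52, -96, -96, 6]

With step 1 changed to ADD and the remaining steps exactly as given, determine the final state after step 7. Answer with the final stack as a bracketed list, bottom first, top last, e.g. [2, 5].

[-52, -96, -96, 6]

(re-executing from step 1 with the substitution; state before step 1: [])
1 | ADD | []
2 | PUSH -52 | [-52]
3 | PUSH -96 | [-52, -96]
4 | DUP | [-52, -96, -96]
5 | PUSH 4 | [-52, -96, -96, 4]
6 | PUSH 2 | [-52, -96, -96, 4, 2]
7 | ADD | [-52, -96, -96, 6]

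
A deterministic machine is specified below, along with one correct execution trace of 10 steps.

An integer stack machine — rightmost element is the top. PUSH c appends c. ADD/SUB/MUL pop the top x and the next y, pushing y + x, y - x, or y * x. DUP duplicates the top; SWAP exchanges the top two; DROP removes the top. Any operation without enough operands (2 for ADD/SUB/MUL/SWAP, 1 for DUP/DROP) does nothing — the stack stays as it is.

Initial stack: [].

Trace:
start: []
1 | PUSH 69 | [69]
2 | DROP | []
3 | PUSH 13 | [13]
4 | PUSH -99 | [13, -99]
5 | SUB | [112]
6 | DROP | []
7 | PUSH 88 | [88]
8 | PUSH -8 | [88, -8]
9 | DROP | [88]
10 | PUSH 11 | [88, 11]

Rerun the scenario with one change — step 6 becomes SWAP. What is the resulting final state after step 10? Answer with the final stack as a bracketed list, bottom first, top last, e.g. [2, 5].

[112, 88, 11]

(re-executing from step 6 with the substitution; state before step 6: [112])
6 | SWAP | [112]
7 | PUSH 88 | [112, 88]
8 | PUSH -8 | [112, 88, -8]
9 | DROP | [112, 88]
10 | PUSH 11 | [112, 88, 11]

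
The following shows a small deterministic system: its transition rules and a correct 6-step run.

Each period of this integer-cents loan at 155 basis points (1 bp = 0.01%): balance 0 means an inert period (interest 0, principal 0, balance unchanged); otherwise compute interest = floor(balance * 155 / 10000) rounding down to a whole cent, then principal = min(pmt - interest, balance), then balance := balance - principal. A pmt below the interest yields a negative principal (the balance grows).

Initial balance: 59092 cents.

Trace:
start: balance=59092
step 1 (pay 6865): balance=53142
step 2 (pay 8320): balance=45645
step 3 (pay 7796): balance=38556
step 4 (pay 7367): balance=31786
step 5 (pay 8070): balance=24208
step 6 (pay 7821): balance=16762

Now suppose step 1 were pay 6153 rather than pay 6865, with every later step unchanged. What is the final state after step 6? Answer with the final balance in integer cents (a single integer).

(re-executing from step 1 with the substitution; state before step 1: balance=59092)
step 1 (pay 6153): balance=53854
step 2 (pay 8320): balance=46368
step 3 (pay 7796): balance=39290
step 4 (pay 7367): balance=32531
step 5 (pay 8070): balance=24965
step 6 (pay 7821): balance=17530

17530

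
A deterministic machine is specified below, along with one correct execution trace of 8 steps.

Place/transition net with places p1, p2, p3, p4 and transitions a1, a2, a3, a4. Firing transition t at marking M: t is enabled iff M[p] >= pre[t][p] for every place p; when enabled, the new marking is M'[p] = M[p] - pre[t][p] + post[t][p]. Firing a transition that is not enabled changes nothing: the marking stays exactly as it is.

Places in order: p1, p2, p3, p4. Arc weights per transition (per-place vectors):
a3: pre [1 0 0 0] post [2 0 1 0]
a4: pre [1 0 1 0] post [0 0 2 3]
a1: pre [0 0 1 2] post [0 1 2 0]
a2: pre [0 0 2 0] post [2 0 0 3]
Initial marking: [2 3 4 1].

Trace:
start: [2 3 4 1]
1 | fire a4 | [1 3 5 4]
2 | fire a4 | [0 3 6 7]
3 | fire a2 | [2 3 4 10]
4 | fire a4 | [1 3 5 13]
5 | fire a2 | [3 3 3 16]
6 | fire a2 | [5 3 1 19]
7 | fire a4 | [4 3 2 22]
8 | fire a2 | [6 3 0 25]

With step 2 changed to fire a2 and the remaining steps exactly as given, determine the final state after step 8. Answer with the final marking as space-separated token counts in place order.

6 3 0 16

(re-executing from step 2 with the substitution; state before step 2: [1 3 5 4])
2 | fire a2 | [3 3 3 7]
3 | fire a2 | [5 3 1 10]
4 | fire a4 | [4 3 2 13]
5 | fire a2 | [6 3 0 16]
6 | fire a2 | [6 3 0 16]
7 | fire a4 | [6 3 0 16]
8 | fire a2 | [6 3 0 16]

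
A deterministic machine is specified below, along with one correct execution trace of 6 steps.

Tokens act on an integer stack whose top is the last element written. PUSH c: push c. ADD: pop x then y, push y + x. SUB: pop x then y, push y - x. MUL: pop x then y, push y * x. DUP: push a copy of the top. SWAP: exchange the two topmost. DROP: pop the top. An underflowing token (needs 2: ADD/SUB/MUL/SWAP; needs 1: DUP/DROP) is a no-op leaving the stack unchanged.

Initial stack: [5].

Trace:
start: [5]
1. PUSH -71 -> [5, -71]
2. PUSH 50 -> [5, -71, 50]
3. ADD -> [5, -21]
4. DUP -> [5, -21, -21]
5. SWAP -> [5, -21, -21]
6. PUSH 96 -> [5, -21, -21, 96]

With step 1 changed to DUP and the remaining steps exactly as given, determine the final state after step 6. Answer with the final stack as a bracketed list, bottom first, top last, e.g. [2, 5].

[5, 55, 55, 96]

(re-executing from step 1 with the substitution; state before step 1: [5])
1. DUP -> [5, 5]
2. PUSH 50 -> [5, 5, 50]
3. ADD -> [5, 55]
4. DUP -> [5, 55, 55]
5. SWAP -> [5, 55, 55]
6. PUSH 96 -> [5, 55, 55, 96]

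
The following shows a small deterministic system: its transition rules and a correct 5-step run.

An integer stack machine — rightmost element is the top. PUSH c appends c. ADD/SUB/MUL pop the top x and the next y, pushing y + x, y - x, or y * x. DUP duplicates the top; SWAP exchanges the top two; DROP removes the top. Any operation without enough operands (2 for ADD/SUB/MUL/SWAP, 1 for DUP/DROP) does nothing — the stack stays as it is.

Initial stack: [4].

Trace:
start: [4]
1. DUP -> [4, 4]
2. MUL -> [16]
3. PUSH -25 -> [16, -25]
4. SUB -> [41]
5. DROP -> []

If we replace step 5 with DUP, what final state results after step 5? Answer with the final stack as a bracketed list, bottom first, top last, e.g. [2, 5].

(re-executing from step 5 with the substitution; state before step 5: [41])
5. DUP -> [41, 41]

[41, 41]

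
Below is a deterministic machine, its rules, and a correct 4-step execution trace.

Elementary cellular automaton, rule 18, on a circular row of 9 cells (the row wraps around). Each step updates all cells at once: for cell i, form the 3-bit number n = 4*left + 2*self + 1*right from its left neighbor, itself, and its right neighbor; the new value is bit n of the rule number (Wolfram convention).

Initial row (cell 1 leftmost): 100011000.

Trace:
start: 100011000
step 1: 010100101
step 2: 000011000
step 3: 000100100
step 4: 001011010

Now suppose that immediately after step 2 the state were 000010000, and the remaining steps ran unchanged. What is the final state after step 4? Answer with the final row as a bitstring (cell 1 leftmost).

001000100

state after step 2 := 000010000
step 3: 000101000
step 4: 001000100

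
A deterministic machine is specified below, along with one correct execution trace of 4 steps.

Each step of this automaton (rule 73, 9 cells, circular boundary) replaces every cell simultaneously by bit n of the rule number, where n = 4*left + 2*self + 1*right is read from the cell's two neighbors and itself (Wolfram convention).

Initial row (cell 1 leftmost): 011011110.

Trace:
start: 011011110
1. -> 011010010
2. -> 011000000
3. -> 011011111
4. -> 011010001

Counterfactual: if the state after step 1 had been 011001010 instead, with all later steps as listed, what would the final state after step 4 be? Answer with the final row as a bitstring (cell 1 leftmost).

state after step 1 := 011001010
2. -> 011000000
3. -> 011011111
4. -> 011010001

011010001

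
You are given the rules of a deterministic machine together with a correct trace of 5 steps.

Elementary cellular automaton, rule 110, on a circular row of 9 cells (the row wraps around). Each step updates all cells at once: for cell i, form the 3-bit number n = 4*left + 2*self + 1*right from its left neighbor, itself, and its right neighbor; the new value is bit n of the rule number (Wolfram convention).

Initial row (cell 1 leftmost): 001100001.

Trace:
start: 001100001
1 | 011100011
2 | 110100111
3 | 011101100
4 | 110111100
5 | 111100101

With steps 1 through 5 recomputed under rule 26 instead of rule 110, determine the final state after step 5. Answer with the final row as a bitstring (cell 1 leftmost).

011001101

(re-executing steps 1..5 under rule 26; state before step 1: 001100001)
1 | 111010010
2 | 100001100
3 | 010011011
4 | 001110010
5 | 011001101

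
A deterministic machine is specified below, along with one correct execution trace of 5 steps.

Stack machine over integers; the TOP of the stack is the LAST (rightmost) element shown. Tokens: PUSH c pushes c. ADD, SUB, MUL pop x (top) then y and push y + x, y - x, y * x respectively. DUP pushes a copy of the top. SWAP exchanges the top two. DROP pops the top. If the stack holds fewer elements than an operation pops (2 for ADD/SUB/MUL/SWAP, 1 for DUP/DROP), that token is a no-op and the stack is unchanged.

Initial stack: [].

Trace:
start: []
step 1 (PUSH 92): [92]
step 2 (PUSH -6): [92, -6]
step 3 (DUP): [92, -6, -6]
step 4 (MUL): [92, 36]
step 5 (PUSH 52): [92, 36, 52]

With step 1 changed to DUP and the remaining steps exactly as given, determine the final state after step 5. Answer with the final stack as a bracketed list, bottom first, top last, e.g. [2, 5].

(re-executing from step 1 with the substitution; state before step 1: [])
step 1 (DUP): []
step 2 (PUSH -6): [-6]
step 3 (DUP): [-6, -6]
step 4 (MUL): [36]
step 5 (PUSH 52): [36, 52]

[36, 52]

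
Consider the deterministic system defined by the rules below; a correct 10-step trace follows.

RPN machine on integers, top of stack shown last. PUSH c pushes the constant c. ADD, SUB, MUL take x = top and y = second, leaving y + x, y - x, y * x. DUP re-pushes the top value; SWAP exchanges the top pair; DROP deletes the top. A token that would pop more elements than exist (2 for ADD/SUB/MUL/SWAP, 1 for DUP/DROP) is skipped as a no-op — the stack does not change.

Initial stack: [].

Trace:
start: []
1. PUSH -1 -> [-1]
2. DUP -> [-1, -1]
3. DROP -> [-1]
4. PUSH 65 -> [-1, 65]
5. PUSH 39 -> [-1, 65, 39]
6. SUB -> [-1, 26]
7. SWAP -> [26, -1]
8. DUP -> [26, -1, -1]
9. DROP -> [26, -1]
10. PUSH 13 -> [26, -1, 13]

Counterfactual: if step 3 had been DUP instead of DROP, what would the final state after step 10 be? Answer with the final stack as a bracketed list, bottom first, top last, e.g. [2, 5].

(re-executing from step 3 with the substitution; state before step 3: [-1, -1])
3. DUP -> [-1, -1, -1]
4. PUSH 65 -> [-1, -1, -1, 65]
5. PUSH 39 -> [-1, -1, -1, 65, 39]
6. SUB -> [-1, -1, -1, 26]
7. SWAP -> [-1, -1, 26, -1]
8. DUP -> [-1, -1, 26, -1, -1]
9. DROP -> [-1, -1, 26, -1]
10. PUSH 13 -> [-1, -1, 26, -1, 13]

[-1, -1, 26, -1, 13]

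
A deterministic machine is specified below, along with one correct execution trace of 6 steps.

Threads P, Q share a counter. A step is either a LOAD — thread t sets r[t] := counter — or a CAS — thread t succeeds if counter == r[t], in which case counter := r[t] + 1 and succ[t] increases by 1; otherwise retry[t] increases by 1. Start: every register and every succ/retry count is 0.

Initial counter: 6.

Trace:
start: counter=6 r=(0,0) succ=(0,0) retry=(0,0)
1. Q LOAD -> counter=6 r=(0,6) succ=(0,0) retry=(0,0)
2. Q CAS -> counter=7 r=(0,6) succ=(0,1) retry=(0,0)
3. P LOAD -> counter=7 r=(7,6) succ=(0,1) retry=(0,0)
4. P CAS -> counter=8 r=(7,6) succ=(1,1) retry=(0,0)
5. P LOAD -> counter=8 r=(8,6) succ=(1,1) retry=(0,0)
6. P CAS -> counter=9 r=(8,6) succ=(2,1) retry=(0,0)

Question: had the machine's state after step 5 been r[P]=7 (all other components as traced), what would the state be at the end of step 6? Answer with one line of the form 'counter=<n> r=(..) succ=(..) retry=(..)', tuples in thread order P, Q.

counter=8 r=(7,6) succ=(1,1) retry=(1,0)

state after step 5 := counter=8 r=(7,6) succ=(1,1) retry=(0,0)
6. P CAS -> counter=8 r=(7,6) succ=(1,1) retry=(1,0)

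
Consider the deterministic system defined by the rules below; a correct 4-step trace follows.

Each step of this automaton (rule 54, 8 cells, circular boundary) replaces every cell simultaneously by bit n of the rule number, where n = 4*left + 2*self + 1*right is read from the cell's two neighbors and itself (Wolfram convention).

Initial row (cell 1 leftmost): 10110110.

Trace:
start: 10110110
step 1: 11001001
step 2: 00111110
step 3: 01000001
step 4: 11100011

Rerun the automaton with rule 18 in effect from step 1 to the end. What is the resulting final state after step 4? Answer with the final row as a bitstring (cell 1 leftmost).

00000000

(re-executing steps 1..4 under rule 18; state before step 1: 10110110)
step 1: 00000000
step 2: 00000000
step 3: 00000000
step 4: 00000000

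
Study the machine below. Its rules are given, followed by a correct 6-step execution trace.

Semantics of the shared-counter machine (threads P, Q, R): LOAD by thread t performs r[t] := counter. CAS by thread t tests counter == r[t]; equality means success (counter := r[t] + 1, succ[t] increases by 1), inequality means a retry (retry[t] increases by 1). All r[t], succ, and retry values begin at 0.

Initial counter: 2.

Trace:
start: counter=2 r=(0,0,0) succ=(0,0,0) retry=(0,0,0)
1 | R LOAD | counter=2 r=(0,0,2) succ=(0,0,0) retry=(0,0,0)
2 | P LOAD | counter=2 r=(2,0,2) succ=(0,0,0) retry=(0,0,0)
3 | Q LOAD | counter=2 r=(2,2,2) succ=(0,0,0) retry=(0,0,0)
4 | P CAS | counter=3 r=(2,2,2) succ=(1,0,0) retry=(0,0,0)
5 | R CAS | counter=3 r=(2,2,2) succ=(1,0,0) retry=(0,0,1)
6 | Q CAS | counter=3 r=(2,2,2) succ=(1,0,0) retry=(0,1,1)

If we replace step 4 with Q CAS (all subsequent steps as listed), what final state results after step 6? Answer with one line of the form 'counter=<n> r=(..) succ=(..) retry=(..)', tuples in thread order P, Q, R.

(re-executing from step 4 with the substitution; state before step 4: counter=2 r=(2,2,2) succ=(0,0,0) retry=(0,0,0))
4 | Q CAS | counter=3 r=(2,2,2) succ=(0,1,0) retry=(0,0,0)
5 | R CAS | counter=3 r=(2,2,2) succ=(0,1,0) retry=(0,0,1)
6 | Q CAS | counter=3 r=(2,2,2) succ=(0,1,0) retry=(0,1,1)

counter=3 r=(2,2,2) succ=(0,1,0) retry=(0,1,1)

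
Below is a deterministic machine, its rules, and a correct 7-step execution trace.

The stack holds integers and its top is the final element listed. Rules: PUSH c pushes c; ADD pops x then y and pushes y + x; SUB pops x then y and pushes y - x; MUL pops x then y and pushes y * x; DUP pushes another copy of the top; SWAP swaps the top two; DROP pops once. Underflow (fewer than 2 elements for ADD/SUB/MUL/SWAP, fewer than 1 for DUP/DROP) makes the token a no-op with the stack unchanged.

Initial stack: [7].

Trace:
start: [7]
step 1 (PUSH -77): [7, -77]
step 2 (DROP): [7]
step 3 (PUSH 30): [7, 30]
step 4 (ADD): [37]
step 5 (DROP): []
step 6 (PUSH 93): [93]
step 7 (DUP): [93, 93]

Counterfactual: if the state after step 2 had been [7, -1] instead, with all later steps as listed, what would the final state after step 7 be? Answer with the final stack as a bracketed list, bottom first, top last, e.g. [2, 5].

state after step 2 := [7, -1]
step 3 (PUSH 30): [7, -1, 30]
step 4 (ADD): [7, 29]
step 5 (DROP): [7]
step 6 (PUSH 93): [7, 93]
step 7 (DUP): [7, 93, 93]

[7, 93, 93]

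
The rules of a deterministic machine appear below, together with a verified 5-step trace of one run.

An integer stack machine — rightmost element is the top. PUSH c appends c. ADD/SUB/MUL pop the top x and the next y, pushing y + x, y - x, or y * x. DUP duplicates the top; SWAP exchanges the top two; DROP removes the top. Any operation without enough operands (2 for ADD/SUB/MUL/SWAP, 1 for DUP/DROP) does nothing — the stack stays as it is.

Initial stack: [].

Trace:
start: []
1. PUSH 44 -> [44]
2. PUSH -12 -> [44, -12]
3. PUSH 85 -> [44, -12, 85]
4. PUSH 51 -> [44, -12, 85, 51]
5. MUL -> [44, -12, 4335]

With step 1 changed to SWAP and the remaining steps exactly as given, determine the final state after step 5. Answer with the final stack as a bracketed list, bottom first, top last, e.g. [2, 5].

[-12, 4335]

(re-executing from step 1 with the substitution; state before step 1: [])
1. SWAP -> []
2. PUSH -12 -> [-12]
3. PUSH 85 -> [-12, 85]
4. PUSH 51 -> [-12, 85, 51]
5. MUL -> [-12, 4335]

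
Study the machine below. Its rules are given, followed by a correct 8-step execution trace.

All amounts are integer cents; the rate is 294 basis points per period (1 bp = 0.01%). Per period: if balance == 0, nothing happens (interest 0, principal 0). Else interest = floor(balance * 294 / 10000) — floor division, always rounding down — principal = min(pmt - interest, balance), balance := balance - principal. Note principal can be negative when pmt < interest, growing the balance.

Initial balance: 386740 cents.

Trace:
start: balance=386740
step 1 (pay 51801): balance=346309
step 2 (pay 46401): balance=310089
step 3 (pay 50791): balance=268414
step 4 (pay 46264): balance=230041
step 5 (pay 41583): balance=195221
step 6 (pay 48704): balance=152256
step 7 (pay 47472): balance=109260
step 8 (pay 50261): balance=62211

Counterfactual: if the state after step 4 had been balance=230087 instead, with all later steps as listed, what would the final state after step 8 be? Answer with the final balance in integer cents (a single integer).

62261

state after step 4 := balance=230087
step 5 (pay 41583): balance=195268
step 6 (pay 48704): balance=152304
step 7 (pay 47472): balance=109309
step 8 (pay 50261): balance=62261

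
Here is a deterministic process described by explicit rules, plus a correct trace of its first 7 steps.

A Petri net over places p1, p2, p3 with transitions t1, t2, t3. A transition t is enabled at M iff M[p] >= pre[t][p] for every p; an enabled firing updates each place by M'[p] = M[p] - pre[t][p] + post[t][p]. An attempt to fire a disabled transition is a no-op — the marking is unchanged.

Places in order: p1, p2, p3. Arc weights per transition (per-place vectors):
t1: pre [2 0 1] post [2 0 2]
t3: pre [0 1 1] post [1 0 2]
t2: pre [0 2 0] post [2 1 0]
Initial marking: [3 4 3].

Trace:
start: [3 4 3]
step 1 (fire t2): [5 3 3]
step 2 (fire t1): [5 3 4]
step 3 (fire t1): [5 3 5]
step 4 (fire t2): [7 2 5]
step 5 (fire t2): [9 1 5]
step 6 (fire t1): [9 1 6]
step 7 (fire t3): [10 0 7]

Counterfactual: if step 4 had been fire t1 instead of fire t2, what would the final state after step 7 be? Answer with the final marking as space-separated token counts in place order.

8 1 8

(re-executing from step 4 with the substitution; state before step 4: [5 3 5])
step 4 (fire t1): [5 3 6]
step 5 (fire t2): [7 2 6]
step 6 (fire t1): [7 2 7]
step 7 (fire t3): [8 1 8]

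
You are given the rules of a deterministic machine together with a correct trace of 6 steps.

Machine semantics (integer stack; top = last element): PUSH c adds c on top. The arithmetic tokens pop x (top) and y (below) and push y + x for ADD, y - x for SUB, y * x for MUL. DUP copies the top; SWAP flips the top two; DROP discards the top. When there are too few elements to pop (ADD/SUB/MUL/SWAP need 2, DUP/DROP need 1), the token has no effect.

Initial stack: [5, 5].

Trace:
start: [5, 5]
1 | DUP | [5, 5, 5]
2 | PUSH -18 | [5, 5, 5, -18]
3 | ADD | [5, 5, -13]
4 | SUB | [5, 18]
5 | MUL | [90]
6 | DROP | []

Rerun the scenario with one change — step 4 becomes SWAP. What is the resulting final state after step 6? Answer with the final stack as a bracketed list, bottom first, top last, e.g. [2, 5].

[5]

(re-executing from step 4 with the substitution; state before step 4: [5, 5, -13])
4 | SWAP | [5, -13, 5]
5 | MUL | [5, -65]
6 | DROP | [5]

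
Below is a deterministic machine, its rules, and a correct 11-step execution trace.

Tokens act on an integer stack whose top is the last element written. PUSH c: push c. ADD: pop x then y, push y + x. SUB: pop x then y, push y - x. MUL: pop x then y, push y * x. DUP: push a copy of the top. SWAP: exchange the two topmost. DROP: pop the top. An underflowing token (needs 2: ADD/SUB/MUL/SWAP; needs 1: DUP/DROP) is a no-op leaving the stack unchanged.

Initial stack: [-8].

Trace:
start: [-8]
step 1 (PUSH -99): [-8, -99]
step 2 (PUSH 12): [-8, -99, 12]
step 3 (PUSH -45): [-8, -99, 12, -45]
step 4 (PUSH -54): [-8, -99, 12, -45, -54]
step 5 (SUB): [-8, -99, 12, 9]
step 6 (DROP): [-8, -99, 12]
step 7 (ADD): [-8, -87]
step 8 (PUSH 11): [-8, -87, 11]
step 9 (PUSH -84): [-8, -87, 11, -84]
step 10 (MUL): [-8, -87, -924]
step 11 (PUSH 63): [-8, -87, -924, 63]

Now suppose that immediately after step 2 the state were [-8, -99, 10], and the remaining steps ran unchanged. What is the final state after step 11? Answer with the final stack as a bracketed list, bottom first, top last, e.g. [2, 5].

[-8, -89, -924, 63]

state after step 2 := [-8, -99, 10]
step 3 (PUSH -45): [-8, -99, 10, -45]
step 4 (PUSH -54): [-8, -99, 10, -45, -54]
step 5 (SUB): [-8, -99, 10, 9]
step 6 (DROP): [-8, -99, 10]
step 7 (ADD): [-8, -89]
step 8 (PUSH 11): [-8, -89, 11]
step 9 (PUSH -84): [-8, -89, 11, -84]
step 10 (MUL): [-8, -89, -924]
step 11 (PUSH 63): [-8, -89, -924, 63]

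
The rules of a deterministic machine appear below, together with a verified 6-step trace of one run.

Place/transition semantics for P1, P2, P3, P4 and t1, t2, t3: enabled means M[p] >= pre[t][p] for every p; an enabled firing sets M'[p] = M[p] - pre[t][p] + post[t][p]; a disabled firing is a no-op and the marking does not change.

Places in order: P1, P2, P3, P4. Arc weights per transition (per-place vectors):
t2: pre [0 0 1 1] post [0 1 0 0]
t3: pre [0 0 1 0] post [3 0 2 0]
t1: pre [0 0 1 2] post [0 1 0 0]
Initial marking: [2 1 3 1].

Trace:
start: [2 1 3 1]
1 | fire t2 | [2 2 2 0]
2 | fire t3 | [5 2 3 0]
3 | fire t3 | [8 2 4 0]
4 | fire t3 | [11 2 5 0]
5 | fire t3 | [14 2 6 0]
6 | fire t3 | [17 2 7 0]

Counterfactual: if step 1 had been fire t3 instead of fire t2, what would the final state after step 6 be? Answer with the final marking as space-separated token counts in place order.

(re-executing from step 1 with the substitution; state before step 1: [2 1 3 1])
1 | fire t3 | [5 1 4 1]
2 | fire t3 | [8 1 5 1]
3 | fire t3 | [11 1 6 1]
4 | fire t3 | [14 1 7 1]
5 | fire t3 | [17 1 8 1]
6 | fire t3 | [20 1 9 1]

20 1 9 1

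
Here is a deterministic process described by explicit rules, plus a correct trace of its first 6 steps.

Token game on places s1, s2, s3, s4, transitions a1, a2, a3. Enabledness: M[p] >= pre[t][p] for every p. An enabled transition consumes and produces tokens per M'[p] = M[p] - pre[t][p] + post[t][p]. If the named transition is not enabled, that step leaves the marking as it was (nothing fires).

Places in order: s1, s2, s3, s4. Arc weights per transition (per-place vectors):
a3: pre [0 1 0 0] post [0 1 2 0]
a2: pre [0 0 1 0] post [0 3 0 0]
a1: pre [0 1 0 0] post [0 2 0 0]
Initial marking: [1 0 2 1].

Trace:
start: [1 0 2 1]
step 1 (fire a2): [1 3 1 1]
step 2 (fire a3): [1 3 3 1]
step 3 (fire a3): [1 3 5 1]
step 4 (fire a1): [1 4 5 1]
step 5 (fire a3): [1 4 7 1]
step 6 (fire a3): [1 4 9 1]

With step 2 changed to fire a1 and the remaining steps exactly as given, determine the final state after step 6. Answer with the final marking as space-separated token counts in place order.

(re-executing from step 2 with the substitution; state before step 2: [1 3 1 1])
step 2 (fire a1): [1 4 1 1]
step 3 (fire a3): [1 4 3 1]
step 4 (fire a1): [1 5 3 1]
step 5 (fire a3): [1 5 5 1]
step 6 (fire a3): [1 5 7 1]

1 5 7 1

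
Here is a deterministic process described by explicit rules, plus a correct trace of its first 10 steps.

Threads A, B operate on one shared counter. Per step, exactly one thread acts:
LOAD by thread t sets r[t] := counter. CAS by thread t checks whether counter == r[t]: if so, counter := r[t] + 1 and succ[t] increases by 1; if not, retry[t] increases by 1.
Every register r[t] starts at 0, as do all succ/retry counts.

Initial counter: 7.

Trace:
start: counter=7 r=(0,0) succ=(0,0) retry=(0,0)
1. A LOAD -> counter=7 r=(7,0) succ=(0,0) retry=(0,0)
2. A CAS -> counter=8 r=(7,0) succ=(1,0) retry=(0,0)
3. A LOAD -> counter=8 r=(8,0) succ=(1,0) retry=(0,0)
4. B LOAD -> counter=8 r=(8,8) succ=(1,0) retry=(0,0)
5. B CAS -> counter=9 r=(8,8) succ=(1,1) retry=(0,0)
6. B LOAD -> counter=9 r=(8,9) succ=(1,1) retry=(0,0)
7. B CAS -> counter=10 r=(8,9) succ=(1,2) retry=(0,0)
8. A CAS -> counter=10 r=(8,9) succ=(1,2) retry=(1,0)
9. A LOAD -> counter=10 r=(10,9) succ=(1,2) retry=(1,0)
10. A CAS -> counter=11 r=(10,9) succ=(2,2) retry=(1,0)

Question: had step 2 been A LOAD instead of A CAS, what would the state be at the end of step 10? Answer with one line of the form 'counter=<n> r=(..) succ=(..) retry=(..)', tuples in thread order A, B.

(re-executing from step 2 with the substitution; state before step 2: counter=7 r=(7,0) succ=(0,0) retry=(0,0))
2. A LOAD -> counter=7 r=(7,0) succ=(0,0) retry=(0,0)
3. A LOAD -> counter=7 r=(7,0) succ=(0,0) retry=(0,0)
4. B LOAD -> counter=7 r=(7,7) succ=(0,0) retry=(0,0)
5. B CAS -> counter=8 r=(7,7) succ=(0,1) retry=(0,0)
6. B LOAD -> counter=8 r=(7,8) succ=(0,1) retry=(0,0)
7. B CAS -> counter=9 r=(7,8) succ=(0,2) retry=(0,0)
8. A CAS -> counter=9 r=(7,8) succ=(0,2) retry=(1,0)
9. A LOAD -> counter=9 r=(9,8) succ=(0,2) retry=(1,0)
10. A CAS -> counter=10 r=(9,8) succ=(1,2) retry=(1,0)

counter=10 r=(9,8) succ=(1,2) retry=(1,0)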